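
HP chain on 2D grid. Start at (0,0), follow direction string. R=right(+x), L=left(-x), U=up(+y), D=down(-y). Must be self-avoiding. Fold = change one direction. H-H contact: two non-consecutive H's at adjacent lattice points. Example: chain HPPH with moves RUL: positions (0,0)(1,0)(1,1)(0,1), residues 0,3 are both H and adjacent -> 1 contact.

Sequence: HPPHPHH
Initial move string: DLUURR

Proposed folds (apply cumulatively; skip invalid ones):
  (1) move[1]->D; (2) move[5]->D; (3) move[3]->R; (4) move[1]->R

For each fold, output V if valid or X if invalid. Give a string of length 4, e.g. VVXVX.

Initial: DLUURR -> [(0, 0), (0, -1), (-1, -1), (-1, 0), (-1, 1), (0, 1), (1, 1)]
Fold 1: move[1]->D => DDUURR INVALID (collision), skipped
Fold 2: move[5]->D => DLUURD INVALID (collision), skipped
Fold 3: move[3]->R => DLURRR INVALID (collision), skipped
Fold 4: move[1]->R => DRUURR VALID

Answer: XXXV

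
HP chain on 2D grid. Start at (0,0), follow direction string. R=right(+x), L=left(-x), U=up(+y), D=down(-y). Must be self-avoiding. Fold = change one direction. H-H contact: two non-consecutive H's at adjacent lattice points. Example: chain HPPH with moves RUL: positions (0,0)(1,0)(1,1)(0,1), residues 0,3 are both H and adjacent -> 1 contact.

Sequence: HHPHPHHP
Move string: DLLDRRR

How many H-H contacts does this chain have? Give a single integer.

Positions: [(0, 0), (0, -1), (-1, -1), (-2, -1), (-2, -2), (-1, -2), (0, -2), (1, -2)]
H-H contact: residue 1 @(0,-1) - residue 6 @(0, -2)

Answer: 1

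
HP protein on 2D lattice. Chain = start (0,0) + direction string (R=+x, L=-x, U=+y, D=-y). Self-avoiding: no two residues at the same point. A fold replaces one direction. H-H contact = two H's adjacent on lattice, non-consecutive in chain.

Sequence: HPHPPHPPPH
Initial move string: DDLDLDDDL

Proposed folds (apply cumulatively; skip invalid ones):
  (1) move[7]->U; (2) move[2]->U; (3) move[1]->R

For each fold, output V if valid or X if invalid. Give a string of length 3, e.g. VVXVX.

Answer: XXX

Derivation:
Initial: DDLDLDDDL -> [(0, 0), (0, -1), (0, -2), (-1, -2), (-1, -3), (-2, -3), (-2, -4), (-2, -5), (-2, -6), (-3, -6)]
Fold 1: move[7]->U => DDLDLDDUL INVALID (collision), skipped
Fold 2: move[2]->U => DDUDLDDDL INVALID (collision), skipped
Fold 3: move[1]->R => DRLDLDDDL INVALID (collision), skipped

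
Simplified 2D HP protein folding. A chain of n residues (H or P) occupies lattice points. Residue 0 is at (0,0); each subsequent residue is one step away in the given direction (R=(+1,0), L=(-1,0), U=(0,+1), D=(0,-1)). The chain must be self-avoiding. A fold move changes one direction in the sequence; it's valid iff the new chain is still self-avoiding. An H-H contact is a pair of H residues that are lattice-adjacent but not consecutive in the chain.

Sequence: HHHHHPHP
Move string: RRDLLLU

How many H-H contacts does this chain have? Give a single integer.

Positions: [(0, 0), (1, 0), (2, 0), (2, -1), (1, -1), (0, -1), (-1, -1), (-1, 0)]
H-H contact: residue 1 @(1,0) - residue 4 @(1, -1)

Answer: 1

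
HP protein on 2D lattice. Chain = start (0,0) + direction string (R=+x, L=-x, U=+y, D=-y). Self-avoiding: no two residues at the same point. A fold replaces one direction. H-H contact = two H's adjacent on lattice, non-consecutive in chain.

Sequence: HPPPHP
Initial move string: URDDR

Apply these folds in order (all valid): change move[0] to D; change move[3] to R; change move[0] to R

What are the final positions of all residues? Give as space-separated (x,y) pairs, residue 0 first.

Initial moves: URDDR
Fold: move[0]->D => DRDDR (positions: [(0, 0), (0, -1), (1, -1), (1, -2), (1, -3), (2, -3)])
Fold: move[3]->R => DRDRR (positions: [(0, 0), (0, -1), (1, -1), (1, -2), (2, -2), (3, -2)])
Fold: move[0]->R => RRDRR (positions: [(0, 0), (1, 0), (2, 0), (2, -1), (3, -1), (4, -1)])

Answer: (0,0) (1,0) (2,0) (2,-1) (3,-1) (4,-1)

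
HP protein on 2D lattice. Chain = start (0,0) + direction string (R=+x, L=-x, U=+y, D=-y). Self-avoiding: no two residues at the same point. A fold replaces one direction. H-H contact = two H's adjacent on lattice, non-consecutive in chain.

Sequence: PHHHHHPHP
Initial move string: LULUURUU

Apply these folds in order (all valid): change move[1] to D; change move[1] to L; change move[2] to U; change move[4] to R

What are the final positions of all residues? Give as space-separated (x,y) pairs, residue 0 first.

Answer: (0,0) (-1,0) (-2,0) (-2,1) (-2,2) (-1,2) (0,2) (0,3) (0,4)

Derivation:
Initial moves: LULUURUU
Fold: move[1]->D => LDLUURUU (positions: [(0, 0), (-1, 0), (-1, -1), (-2, -1), (-2, 0), (-2, 1), (-1, 1), (-1, 2), (-1, 3)])
Fold: move[1]->L => LLLUURUU (positions: [(0, 0), (-1, 0), (-2, 0), (-3, 0), (-3, 1), (-3, 2), (-2, 2), (-2, 3), (-2, 4)])
Fold: move[2]->U => LLUUURUU (positions: [(0, 0), (-1, 0), (-2, 0), (-2, 1), (-2, 2), (-2, 3), (-1, 3), (-1, 4), (-1, 5)])
Fold: move[4]->R => LLUURRUU (positions: [(0, 0), (-1, 0), (-2, 0), (-2, 1), (-2, 2), (-1, 2), (0, 2), (0, 3), (0, 4)])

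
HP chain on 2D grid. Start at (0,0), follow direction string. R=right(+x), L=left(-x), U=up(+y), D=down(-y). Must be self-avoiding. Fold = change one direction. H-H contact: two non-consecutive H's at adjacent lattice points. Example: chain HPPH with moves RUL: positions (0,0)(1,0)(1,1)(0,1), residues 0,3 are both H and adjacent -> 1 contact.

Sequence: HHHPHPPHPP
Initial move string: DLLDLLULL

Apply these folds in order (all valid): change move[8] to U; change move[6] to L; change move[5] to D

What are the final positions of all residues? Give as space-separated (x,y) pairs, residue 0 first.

Answer: (0,0) (0,-1) (-1,-1) (-2,-1) (-2,-2) (-3,-2) (-3,-3) (-4,-3) (-5,-3) (-5,-2)

Derivation:
Initial moves: DLLDLLULL
Fold: move[8]->U => DLLDLLULU (positions: [(0, 0), (0, -1), (-1, -1), (-2, -1), (-2, -2), (-3, -2), (-4, -2), (-4, -1), (-5, -1), (-5, 0)])
Fold: move[6]->L => DLLDLLLLU (positions: [(0, 0), (0, -1), (-1, -1), (-2, -1), (-2, -2), (-3, -2), (-4, -2), (-5, -2), (-6, -2), (-6, -1)])
Fold: move[5]->D => DLLDLDLLU (positions: [(0, 0), (0, -1), (-1, -1), (-2, -1), (-2, -2), (-3, -2), (-3, -3), (-4, -3), (-5, -3), (-5, -2)])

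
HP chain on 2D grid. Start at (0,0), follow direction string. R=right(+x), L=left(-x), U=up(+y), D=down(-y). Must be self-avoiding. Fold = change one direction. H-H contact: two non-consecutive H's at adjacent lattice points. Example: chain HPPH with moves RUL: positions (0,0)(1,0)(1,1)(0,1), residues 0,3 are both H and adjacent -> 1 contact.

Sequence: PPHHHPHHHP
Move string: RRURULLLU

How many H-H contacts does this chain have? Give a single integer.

Answer: 1

Derivation:
Positions: [(0, 0), (1, 0), (2, 0), (2, 1), (3, 1), (3, 2), (2, 2), (1, 2), (0, 2), (0, 3)]
H-H contact: residue 3 @(2,1) - residue 6 @(2, 2)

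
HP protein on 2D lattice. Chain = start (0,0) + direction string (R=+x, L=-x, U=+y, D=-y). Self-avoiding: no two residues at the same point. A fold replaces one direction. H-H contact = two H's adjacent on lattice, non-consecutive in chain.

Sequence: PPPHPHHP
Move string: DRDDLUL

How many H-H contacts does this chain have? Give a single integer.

Positions: [(0, 0), (0, -1), (1, -1), (1, -2), (1, -3), (0, -3), (0, -2), (-1, -2)]
H-H contact: residue 3 @(1,-2) - residue 6 @(0, -2)

Answer: 1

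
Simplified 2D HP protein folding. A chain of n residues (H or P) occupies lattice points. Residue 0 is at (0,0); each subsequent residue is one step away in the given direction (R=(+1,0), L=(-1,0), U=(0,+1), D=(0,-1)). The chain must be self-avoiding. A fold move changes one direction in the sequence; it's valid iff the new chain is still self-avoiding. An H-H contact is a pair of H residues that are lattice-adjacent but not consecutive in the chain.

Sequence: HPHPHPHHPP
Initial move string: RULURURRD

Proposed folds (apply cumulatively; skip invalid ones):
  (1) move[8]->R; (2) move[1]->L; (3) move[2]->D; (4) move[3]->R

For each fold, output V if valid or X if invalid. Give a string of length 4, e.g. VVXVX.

Initial: RULURURRD -> [(0, 0), (1, 0), (1, 1), (0, 1), (0, 2), (1, 2), (1, 3), (2, 3), (3, 3), (3, 2)]
Fold 1: move[8]->R => RULURURRR VALID
Fold 2: move[1]->L => RLLURURRR INVALID (collision), skipped
Fold 3: move[2]->D => RUDURURRR INVALID (collision), skipped
Fold 4: move[3]->R => RULRRURRR INVALID (collision), skipped

Answer: VXXX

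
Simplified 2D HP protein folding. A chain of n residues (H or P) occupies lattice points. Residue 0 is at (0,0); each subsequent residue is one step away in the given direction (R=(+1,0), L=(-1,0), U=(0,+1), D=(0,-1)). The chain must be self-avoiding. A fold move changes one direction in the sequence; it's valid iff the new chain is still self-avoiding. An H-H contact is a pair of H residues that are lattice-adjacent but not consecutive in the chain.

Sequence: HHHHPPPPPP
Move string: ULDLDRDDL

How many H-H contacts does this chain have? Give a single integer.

Positions: [(0, 0), (0, 1), (-1, 1), (-1, 0), (-2, 0), (-2, -1), (-1, -1), (-1, -2), (-1, -3), (-2, -3)]
H-H contact: residue 0 @(0,0) - residue 3 @(-1, 0)

Answer: 1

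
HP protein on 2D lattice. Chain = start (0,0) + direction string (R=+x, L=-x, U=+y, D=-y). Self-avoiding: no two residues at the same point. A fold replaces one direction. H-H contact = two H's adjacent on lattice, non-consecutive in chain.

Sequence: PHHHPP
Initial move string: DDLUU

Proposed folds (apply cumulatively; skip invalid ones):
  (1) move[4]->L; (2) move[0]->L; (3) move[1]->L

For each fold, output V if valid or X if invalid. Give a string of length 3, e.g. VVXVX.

Initial: DDLUU -> [(0, 0), (0, -1), (0, -2), (-1, -2), (-1, -1), (-1, 0)]
Fold 1: move[4]->L => DDLUL VALID
Fold 2: move[0]->L => LDLUL VALID
Fold 3: move[1]->L => LLLUL VALID

Answer: VVV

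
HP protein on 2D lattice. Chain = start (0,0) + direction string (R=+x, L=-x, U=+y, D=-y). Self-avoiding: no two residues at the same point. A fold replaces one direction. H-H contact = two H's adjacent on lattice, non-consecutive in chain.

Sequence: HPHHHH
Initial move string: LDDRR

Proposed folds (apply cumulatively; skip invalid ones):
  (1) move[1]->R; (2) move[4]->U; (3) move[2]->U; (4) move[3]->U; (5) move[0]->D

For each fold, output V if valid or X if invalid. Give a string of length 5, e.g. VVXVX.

Answer: XVXXV

Derivation:
Initial: LDDRR -> [(0, 0), (-1, 0), (-1, -1), (-1, -2), (0, -2), (1, -2)]
Fold 1: move[1]->R => LRDRR INVALID (collision), skipped
Fold 2: move[4]->U => LDDRU VALID
Fold 3: move[2]->U => LDURU INVALID (collision), skipped
Fold 4: move[3]->U => LDDUU INVALID (collision), skipped
Fold 5: move[0]->D => DDDRU VALID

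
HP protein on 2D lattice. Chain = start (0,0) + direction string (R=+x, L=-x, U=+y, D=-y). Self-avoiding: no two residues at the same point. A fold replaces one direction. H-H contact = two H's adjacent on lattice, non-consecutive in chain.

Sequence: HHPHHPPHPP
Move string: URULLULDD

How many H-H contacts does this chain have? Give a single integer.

Answer: 1

Derivation:
Positions: [(0, 0), (0, 1), (1, 1), (1, 2), (0, 2), (-1, 2), (-1, 3), (-2, 3), (-2, 2), (-2, 1)]
H-H contact: residue 1 @(0,1) - residue 4 @(0, 2)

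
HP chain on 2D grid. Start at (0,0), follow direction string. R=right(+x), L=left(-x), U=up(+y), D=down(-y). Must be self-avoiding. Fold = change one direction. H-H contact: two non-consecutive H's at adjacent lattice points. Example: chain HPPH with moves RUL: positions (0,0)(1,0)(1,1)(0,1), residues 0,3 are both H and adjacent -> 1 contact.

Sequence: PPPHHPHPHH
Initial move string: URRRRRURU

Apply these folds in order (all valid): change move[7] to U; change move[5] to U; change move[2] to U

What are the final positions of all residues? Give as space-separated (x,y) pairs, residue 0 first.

Answer: (0,0) (0,1) (1,1) (1,2) (2,2) (3,2) (3,3) (3,4) (3,5) (3,6)

Derivation:
Initial moves: URRRRRURU
Fold: move[7]->U => URRRRRUUU (positions: [(0, 0), (0, 1), (1, 1), (2, 1), (3, 1), (4, 1), (5, 1), (5, 2), (5, 3), (5, 4)])
Fold: move[5]->U => URRRRUUUU (positions: [(0, 0), (0, 1), (1, 1), (2, 1), (3, 1), (4, 1), (4, 2), (4, 3), (4, 4), (4, 5)])
Fold: move[2]->U => URURRUUUU (positions: [(0, 0), (0, 1), (1, 1), (1, 2), (2, 2), (3, 2), (3, 3), (3, 4), (3, 5), (3, 6)])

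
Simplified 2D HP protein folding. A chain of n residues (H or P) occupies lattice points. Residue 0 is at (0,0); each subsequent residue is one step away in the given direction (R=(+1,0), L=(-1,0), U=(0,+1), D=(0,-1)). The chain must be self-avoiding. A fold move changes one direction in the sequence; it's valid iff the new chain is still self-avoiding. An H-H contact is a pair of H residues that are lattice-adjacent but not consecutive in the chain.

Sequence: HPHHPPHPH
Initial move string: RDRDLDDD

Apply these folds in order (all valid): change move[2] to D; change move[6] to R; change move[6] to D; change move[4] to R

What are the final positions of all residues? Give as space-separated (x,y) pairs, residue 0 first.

Answer: (0,0) (1,0) (1,-1) (1,-2) (1,-3) (2,-3) (2,-4) (2,-5) (2,-6)

Derivation:
Initial moves: RDRDLDDD
Fold: move[2]->D => RDDDLDDD (positions: [(0, 0), (1, 0), (1, -1), (1, -2), (1, -3), (0, -3), (0, -4), (0, -5), (0, -6)])
Fold: move[6]->R => RDDDLDRD (positions: [(0, 0), (1, 0), (1, -1), (1, -2), (1, -3), (0, -3), (0, -4), (1, -4), (1, -5)])
Fold: move[6]->D => RDDDLDDD (positions: [(0, 0), (1, 0), (1, -1), (1, -2), (1, -3), (0, -3), (0, -4), (0, -5), (0, -6)])
Fold: move[4]->R => RDDDRDDD (positions: [(0, 0), (1, 0), (1, -1), (1, -2), (1, -3), (2, -3), (2, -4), (2, -5), (2, -6)])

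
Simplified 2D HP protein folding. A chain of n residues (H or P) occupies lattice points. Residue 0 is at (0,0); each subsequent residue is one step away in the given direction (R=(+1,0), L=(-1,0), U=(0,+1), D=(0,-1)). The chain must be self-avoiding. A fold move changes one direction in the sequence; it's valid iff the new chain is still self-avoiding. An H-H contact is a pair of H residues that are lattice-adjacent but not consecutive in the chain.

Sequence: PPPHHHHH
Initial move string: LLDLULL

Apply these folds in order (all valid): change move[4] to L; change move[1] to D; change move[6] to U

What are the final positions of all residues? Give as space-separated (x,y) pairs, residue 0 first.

Answer: (0,0) (-1,0) (-1,-1) (-1,-2) (-2,-2) (-3,-2) (-4,-2) (-4,-1)

Derivation:
Initial moves: LLDLULL
Fold: move[4]->L => LLDLLLL (positions: [(0, 0), (-1, 0), (-2, 0), (-2, -1), (-3, -1), (-4, -1), (-5, -1), (-6, -1)])
Fold: move[1]->D => LDDLLLL (positions: [(0, 0), (-1, 0), (-1, -1), (-1, -2), (-2, -2), (-3, -2), (-4, -2), (-5, -2)])
Fold: move[6]->U => LDDLLLU (positions: [(0, 0), (-1, 0), (-1, -1), (-1, -2), (-2, -2), (-3, -2), (-4, -2), (-4, -1)])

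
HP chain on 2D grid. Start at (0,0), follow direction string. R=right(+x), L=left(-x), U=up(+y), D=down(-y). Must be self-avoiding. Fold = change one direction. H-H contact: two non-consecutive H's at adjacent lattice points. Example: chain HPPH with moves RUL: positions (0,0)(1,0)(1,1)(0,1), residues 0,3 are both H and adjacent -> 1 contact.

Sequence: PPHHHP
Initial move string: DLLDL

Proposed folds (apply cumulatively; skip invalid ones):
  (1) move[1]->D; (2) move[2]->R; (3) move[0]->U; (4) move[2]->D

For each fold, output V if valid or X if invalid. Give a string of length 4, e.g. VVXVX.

Answer: VVXV

Derivation:
Initial: DLLDL -> [(0, 0), (0, -1), (-1, -1), (-2, -1), (-2, -2), (-3, -2)]
Fold 1: move[1]->D => DDLDL VALID
Fold 2: move[2]->R => DDRDL VALID
Fold 3: move[0]->U => UDRDL INVALID (collision), skipped
Fold 4: move[2]->D => DDDDL VALID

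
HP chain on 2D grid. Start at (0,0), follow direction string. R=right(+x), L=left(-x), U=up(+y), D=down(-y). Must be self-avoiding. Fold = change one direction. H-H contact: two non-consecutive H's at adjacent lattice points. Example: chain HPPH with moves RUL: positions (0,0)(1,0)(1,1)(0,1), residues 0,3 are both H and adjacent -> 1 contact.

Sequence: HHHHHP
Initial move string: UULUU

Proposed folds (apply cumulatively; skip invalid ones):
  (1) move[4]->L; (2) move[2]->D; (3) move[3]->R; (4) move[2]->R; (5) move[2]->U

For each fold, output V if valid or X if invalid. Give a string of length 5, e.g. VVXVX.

Initial: UULUU -> [(0, 0), (0, 1), (0, 2), (-1, 2), (-1, 3), (-1, 4)]
Fold 1: move[4]->L => UULUL VALID
Fold 2: move[2]->D => UUDUL INVALID (collision), skipped
Fold 3: move[3]->R => UULRL INVALID (collision), skipped
Fold 4: move[2]->R => UURUL VALID
Fold 5: move[2]->U => UUUUL VALID

Answer: VXXVV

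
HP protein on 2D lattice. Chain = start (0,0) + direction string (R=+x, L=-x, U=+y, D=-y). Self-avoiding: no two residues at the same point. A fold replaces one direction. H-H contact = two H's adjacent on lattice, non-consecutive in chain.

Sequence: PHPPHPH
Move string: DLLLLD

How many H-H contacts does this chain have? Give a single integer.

Answer: 0

Derivation:
Positions: [(0, 0), (0, -1), (-1, -1), (-2, -1), (-3, -1), (-4, -1), (-4, -2)]
No H-H contacts found.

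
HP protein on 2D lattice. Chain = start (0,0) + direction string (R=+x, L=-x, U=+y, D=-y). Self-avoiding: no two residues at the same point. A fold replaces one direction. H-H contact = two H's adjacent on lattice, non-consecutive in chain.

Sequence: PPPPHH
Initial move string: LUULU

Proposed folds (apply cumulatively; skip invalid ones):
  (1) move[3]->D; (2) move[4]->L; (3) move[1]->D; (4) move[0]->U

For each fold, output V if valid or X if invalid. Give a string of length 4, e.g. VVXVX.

Initial: LUULU -> [(0, 0), (-1, 0), (-1, 1), (-1, 2), (-2, 2), (-2, 3)]
Fold 1: move[3]->D => LUUDU INVALID (collision), skipped
Fold 2: move[4]->L => LUULL VALID
Fold 3: move[1]->D => LDULL INVALID (collision), skipped
Fold 4: move[0]->U => UUULL VALID

Answer: XVXV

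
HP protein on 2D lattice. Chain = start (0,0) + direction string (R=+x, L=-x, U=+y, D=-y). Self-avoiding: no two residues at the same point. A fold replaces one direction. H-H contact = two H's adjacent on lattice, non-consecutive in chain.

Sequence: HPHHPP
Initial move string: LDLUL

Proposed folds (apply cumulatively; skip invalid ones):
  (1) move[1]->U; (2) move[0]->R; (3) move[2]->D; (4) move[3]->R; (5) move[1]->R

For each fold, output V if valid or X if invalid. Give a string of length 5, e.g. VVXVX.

Initial: LDLUL -> [(0, 0), (-1, 0), (-1, -1), (-2, -1), (-2, 0), (-3, 0)]
Fold 1: move[1]->U => LULUL VALID
Fold 2: move[0]->R => RULUL VALID
Fold 3: move[2]->D => RUDUL INVALID (collision), skipped
Fold 4: move[3]->R => RULRL INVALID (collision), skipped
Fold 5: move[1]->R => RRLUL INVALID (collision), skipped

Answer: VVXXX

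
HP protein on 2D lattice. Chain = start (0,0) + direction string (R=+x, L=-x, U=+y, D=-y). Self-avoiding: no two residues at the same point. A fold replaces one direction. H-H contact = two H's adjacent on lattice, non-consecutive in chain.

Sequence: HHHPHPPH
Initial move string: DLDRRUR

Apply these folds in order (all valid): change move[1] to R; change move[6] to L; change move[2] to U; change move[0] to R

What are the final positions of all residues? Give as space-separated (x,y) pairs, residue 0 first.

Initial moves: DLDRRUR
Fold: move[1]->R => DRDRRUR (positions: [(0, 0), (0, -1), (1, -1), (1, -2), (2, -2), (3, -2), (3, -1), (4, -1)])
Fold: move[6]->L => DRDRRUL (positions: [(0, 0), (0, -1), (1, -1), (1, -2), (2, -2), (3, -2), (3, -1), (2, -1)])
Fold: move[2]->U => DRURRUL (positions: [(0, 0), (0, -1), (1, -1), (1, 0), (2, 0), (3, 0), (3, 1), (2, 1)])
Fold: move[0]->R => RRURRUL (positions: [(0, 0), (1, 0), (2, 0), (2, 1), (3, 1), (4, 1), (4, 2), (3, 2)])

Answer: (0,0) (1,0) (2,0) (2,1) (3,1) (4,1) (4,2) (3,2)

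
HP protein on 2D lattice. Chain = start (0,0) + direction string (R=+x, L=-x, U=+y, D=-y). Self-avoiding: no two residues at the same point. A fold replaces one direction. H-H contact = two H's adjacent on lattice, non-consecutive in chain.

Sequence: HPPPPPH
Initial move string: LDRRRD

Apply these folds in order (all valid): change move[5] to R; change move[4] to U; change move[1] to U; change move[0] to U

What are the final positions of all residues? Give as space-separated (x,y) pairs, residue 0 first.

Initial moves: LDRRRD
Fold: move[5]->R => LDRRRR (positions: [(0, 0), (-1, 0), (-1, -1), (0, -1), (1, -1), (2, -1), (3, -1)])
Fold: move[4]->U => LDRRUR (positions: [(0, 0), (-1, 0), (-1, -1), (0, -1), (1, -1), (1, 0), (2, 0)])
Fold: move[1]->U => LURRUR (positions: [(0, 0), (-1, 0), (-1, 1), (0, 1), (1, 1), (1, 2), (2, 2)])
Fold: move[0]->U => UURRUR (positions: [(0, 0), (0, 1), (0, 2), (1, 2), (2, 2), (2, 3), (3, 3)])

Answer: (0,0) (0,1) (0,2) (1,2) (2,2) (2,3) (3,3)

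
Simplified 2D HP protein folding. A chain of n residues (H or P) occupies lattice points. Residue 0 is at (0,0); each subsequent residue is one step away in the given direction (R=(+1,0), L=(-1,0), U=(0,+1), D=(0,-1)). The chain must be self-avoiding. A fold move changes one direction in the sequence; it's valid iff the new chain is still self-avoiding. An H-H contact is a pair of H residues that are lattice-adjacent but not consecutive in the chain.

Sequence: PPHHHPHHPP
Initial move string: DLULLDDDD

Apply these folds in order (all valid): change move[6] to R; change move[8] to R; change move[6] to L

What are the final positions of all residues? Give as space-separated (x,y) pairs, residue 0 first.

Answer: (0,0) (0,-1) (-1,-1) (-1,0) (-2,0) (-3,0) (-3,-1) (-4,-1) (-4,-2) (-3,-2)

Derivation:
Initial moves: DLULLDDDD
Fold: move[6]->R => DLULLDRDD (positions: [(0, 0), (0, -1), (-1, -1), (-1, 0), (-2, 0), (-3, 0), (-3, -1), (-2, -1), (-2, -2), (-2, -3)])
Fold: move[8]->R => DLULLDRDR (positions: [(0, 0), (0, -1), (-1, -1), (-1, 0), (-2, 0), (-3, 0), (-3, -1), (-2, -1), (-2, -2), (-1, -2)])
Fold: move[6]->L => DLULLDLDR (positions: [(0, 0), (0, -1), (-1, -1), (-1, 0), (-2, 0), (-3, 0), (-3, -1), (-4, -1), (-4, -2), (-3, -2)])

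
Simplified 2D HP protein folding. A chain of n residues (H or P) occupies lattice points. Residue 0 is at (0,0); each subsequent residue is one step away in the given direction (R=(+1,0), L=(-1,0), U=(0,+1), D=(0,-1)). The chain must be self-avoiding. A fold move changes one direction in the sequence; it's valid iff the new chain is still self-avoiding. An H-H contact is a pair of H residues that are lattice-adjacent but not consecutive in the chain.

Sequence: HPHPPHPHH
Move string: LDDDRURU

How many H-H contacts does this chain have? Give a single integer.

Answer: 0

Derivation:
Positions: [(0, 0), (-1, 0), (-1, -1), (-1, -2), (-1, -3), (0, -3), (0, -2), (1, -2), (1, -1)]
No H-H contacts found.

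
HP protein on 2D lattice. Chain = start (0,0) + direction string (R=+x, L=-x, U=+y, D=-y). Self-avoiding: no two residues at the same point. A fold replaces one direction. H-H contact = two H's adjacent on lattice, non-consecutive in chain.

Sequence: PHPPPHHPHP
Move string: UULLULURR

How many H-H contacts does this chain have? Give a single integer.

Answer: 1

Derivation:
Positions: [(0, 0), (0, 1), (0, 2), (-1, 2), (-2, 2), (-2, 3), (-3, 3), (-3, 4), (-2, 4), (-1, 4)]
H-H contact: residue 5 @(-2,3) - residue 8 @(-2, 4)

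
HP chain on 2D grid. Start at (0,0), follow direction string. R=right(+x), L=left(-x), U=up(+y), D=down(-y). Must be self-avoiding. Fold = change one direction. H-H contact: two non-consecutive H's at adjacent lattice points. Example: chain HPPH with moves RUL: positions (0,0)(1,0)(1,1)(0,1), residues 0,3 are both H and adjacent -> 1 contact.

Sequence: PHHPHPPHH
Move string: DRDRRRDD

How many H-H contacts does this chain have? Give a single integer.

Positions: [(0, 0), (0, -1), (1, -1), (1, -2), (2, -2), (3, -2), (4, -2), (4, -3), (4, -4)]
No H-H contacts found.

Answer: 0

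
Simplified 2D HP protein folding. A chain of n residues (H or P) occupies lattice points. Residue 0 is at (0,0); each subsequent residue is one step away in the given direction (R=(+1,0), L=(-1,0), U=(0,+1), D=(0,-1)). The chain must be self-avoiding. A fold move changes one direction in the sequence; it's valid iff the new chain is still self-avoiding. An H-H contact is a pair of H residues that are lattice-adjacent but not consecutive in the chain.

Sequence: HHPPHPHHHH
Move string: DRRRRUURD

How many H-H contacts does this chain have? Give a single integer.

Answer: 1

Derivation:
Positions: [(0, 0), (0, -1), (1, -1), (2, -1), (3, -1), (4, -1), (4, 0), (4, 1), (5, 1), (5, 0)]
H-H contact: residue 6 @(4,0) - residue 9 @(5, 0)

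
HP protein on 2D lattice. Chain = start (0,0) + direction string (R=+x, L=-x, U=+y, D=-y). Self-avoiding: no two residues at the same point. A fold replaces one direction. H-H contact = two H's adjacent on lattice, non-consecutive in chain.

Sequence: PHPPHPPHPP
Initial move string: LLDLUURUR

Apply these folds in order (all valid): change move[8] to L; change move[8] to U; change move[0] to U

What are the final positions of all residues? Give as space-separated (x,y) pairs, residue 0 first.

Answer: (0,0) (0,1) (-1,1) (-1,0) (-2,0) (-2,1) (-2,2) (-1,2) (-1,3) (-1,4)

Derivation:
Initial moves: LLDLUURUR
Fold: move[8]->L => LLDLUURUL (positions: [(0, 0), (-1, 0), (-2, 0), (-2, -1), (-3, -1), (-3, 0), (-3, 1), (-2, 1), (-2, 2), (-3, 2)])
Fold: move[8]->U => LLDLUURUU (positions: [(0, 0), (-1, 0), (-2, 0), (-2, -1), (-3, -1), (-3, 0), (-3, 1), (-2, 1), (-2, 2), (-2, 3)])
Fold: move[0]->U => ULDLUURUU (positions: [(0, 0), (0, 1), (-1, 1), (-1, 0), (-2, 0), (-2, 1), (-2, 2), (-1, 2), (-1, 3), (-1, 4)])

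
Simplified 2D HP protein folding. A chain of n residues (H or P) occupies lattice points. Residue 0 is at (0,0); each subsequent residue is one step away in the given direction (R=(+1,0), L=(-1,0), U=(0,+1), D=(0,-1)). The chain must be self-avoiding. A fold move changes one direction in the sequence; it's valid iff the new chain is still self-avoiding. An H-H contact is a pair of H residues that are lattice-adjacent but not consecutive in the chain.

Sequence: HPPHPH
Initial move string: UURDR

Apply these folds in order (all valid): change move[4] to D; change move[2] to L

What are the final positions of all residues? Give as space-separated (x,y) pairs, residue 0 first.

Answer: (0,0) (0,1) (0,2) (-1,2) (-1,1) (-1,0)

Derivation:
Initial moves: UURDR
Fold: move[4]->D => UURDD (positions: [(0, 0), (0, 1), (0, 2), (1, 2), (1, 1), (1, 0)])
Fold: move[2]->L => UULDD (positions: [(0, 0), (0, 1), (0, 2), (-1, 2), (-1, 1), (-1, 0)])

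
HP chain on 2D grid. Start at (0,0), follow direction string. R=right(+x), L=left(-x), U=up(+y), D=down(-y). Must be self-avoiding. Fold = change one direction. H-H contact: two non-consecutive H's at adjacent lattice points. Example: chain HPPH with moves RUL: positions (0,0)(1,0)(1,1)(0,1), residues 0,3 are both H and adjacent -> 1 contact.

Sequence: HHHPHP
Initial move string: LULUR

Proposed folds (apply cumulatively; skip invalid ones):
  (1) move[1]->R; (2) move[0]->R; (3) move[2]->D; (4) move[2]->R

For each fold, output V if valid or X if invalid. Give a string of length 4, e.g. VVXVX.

Answer: XVXV

Derivation:
Initial: LULUR -> [(0, 0), (-1, 0), (-1, 1), (-2, 1), (-2, 2), (-1, 2)]
Fold 1: move[1]->R => LRLUR INVALID (collision), skipped
Fold 2: move[0]->R => RULUR VALID
Fold 3: move[2]->D => RUDUR INVALID (collision), skipped
Fold 4: move[2]->R => RURUR VALID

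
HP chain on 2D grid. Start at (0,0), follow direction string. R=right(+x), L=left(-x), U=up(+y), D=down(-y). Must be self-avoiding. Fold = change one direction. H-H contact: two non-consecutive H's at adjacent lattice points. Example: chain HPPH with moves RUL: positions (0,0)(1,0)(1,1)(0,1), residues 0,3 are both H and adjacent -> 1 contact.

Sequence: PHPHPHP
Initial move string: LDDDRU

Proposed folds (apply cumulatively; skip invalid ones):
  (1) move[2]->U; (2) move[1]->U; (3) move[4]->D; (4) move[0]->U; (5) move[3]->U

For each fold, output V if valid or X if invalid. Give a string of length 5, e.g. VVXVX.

Answer: XXXXX

Derivation:
Initial: LDDDRU -> [(0, 0), (-1, 0), (-1, -1), (-1, -2), (-1, -3), (0, -3), (0, -2)]
Fold 1: move[2]->U => LDUDRU INVALID (collision), skipped
Fold 2: move[1]->U => LUDDRU INVALID (collision), skipped
Fold 3: move[4]->D => LDDDDU INVALID (collision), skipped
Fold 4: move[0]->U => UDDDRU INVALID (collision), skipped
Fold 5: move[3]->U => LDDURU INVALID (collision), skipped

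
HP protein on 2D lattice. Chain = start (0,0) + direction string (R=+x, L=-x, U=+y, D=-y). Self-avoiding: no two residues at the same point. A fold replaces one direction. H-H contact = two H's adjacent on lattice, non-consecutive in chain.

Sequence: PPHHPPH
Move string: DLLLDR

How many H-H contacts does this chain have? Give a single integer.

Positions: [(0, 0), (0, -1), (-1, -1), (-2, -1), (-3, -1), (-3, -2), (-2, -2)]
H-H contact: residue 3 @(-2,-1) - residue 6 @(-2, -2)

Answer: 1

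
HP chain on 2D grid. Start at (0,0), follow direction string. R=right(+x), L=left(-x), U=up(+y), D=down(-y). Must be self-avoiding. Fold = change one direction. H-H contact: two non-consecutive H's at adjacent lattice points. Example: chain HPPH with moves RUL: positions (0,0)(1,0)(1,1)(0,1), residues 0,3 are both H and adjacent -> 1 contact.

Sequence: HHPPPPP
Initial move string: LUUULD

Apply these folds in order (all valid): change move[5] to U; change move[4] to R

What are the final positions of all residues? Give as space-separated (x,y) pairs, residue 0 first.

Initial moves: LUUULD
Fold: move[5]->U => LUUULU (positions: [(0, 0), (-1, 0), (-1, 1), (-1, 2), (-1, 3), (-2, 3), (-2, 4)])
Fold: move[4]->R => LUUURU (positions: [(0, 0), (-1, 0), (-1, 1), (-1, 2), (-1, 3), (0, 3), (0, 4)])

Answer: (0,0) (-1,0) (-1,1) (-1,2) (-1,3) (0,3) (0,4)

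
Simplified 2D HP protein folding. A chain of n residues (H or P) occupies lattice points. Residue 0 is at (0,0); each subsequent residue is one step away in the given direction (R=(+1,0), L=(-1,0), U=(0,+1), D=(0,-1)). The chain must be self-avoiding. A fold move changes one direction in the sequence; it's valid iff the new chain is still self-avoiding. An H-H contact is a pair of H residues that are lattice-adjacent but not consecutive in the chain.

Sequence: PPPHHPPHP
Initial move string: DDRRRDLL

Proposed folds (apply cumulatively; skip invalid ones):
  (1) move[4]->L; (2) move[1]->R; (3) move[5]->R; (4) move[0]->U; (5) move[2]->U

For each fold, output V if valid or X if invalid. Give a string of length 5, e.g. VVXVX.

Answer: XVXVX

Derivation:
Initial: DDRRRDLL -> [(0, 0), (0, -1), (0, -2), (1, -2), (2, -2), (3, -2), (3, -3), (2, -3), (1, -3)]
Fold 1: move[4]->L => DDRRLDLL INVALID (collision), skipped
Fold 2: move[1]->R => DRRRRDLL VALID
Fold 3: move[5]->R => DRRRRRLL INVALID (collision), skipped
Fold 4: move[0]->U => URRRRDLL VALID
Fold 5: move[2]->U => URURRDLL INVALID (collision), skipped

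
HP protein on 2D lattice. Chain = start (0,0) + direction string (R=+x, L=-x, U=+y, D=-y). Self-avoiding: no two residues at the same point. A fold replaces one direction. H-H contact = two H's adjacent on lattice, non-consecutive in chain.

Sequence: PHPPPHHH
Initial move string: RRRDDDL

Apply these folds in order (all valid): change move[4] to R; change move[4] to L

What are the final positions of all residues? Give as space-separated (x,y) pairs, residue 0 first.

Initial moves: RRRDDDL
Fold: move[4]->R => RRRDRDL (positions: [(0, 0), (1, 0), (2, 0), (3, 0), (3, -1), (4, -1), (4, -2), (3, -2)])
Fold: move[4]->L => RRRDLDL (positions: [(0, 0), (1, 0), (2, 0), (3, 0), (3, -1), (2, -1), (2, -2), (1, -2)])

Answer: (0,0) (1,0) (2,0) (3,0) (3,-1) (2,-1) (2,-2) (1,-2)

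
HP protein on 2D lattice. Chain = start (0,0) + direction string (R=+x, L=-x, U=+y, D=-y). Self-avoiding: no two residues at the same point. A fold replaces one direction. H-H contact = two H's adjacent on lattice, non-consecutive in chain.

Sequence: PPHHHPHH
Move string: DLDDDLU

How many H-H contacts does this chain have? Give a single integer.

Answer: 1

Derivation:
Positions: [(0, 0), (0, -1), (-1, -1), (-1, -2), (-1, -3), (-1, -4), (-2, -4), (-2, -3)]
H-H contact: residue 4 @(-1,-3) - residue 7 @(-2, -3)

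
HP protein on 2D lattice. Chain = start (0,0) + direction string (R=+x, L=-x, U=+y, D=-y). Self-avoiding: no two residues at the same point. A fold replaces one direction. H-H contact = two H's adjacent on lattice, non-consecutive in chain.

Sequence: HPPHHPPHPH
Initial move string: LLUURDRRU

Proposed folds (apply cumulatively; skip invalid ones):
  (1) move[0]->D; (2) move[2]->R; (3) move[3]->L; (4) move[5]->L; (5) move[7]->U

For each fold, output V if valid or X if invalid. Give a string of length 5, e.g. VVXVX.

Initial: LLUURDRRU -> [(0, 0), (-1, 0), (-2, 0), (-2, 1), (-2, 2), (-1, 2), (-1, 1), (0, 1), (1, 1), (1, 2)]
Fold 1: move[0]->D => DLUURDRRU INVALID (collision), skipped
Fold 2: move[2]->R => LLRURDRRU INVALID (collision), skipped
Fold 3: move[3]->L => LLULRDRRU INVALID (collision), skipped
Fold 4: move[5]->L => LLUURLRRU INVALID (collision), skipped
Fold 5: move[7]->U => LLUURDRUU VALID

Answer: XXXXV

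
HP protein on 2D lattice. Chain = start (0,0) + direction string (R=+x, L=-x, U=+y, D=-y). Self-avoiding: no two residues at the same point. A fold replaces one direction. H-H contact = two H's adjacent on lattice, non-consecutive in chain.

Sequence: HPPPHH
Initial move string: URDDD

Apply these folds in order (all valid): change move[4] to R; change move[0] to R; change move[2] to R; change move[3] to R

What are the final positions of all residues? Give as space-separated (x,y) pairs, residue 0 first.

Answer: (0,0) (1,0) (2,0) (3,0) (4,0) (5,0)

Derivation:
Initial moves: URDDD
Fold: move[4]->R => URDDR (positions: [(0, 0), (0, 1), (1, 1), (1, 0), (1, -1), (2, -1)])
Fold: move[0]->R => RRDDR (positions: [(0, 0), (1, 0), (2, 0), (2, -1), (2, -2), (3, -2)])
Fold: move[2]->R => RRRDR (positions: [(0, 0), (1, 0), (2, 0), (3, 0), (3, -1), (4, -1)])
Fold: move[3]->R => RRRRR (positions: [(0, 0), (1, 0), (2, 0), (3, 0), (4, 0), (5, 0)])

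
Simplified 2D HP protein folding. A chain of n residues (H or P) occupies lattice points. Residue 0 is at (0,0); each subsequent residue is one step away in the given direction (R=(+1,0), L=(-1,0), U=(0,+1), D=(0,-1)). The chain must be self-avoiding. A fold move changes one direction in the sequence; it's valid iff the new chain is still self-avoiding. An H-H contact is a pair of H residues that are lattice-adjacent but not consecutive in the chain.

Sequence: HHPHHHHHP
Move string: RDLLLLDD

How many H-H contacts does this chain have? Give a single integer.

Answer: 1

Derivation:
Positions: [(0, 0), (1, 0), (1, -1), (0, -1), (-1, -1), (-2, -1), (-3, -1), (-3, -2), (-3, -3)]
H-H contact: residue 0 @(0,0) - residue 3 @(0, -1)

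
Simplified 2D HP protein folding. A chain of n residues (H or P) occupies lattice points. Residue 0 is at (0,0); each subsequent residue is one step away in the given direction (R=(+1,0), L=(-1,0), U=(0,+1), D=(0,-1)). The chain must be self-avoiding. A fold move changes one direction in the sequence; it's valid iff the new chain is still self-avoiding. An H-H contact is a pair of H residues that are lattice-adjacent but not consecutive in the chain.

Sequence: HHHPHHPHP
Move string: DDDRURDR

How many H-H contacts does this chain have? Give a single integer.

Positions: [(0, 0), (0, -1), (0, -2), (0, -3), (1, -3), (1, -2), (2, -2), (2, -3), (3, -3)]
H-H contact: residue 2 @(0,-2) - residue 5 @(1, -2)
H-H contact: residue 4 @(1,-3) - residue 7 @(2, -3)

Answer: 2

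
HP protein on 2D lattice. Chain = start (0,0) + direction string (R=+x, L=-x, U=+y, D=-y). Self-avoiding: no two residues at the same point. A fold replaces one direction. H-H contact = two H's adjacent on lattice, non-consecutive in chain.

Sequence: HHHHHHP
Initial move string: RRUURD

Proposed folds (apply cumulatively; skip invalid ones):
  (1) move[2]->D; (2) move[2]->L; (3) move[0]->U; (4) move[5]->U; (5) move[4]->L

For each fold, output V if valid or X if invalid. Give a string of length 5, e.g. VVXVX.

Initial: RRUURD -> [(0, 0), (1, 0), (2, 0), (2, 1), (2, 2), (3, 2), (3, 1)]
Fold 1: move[2]->D => RRDURD INVALID (collision), skipped
Fold 2: move[2]->L => RRLURD INVALID (collision), skipped
Fold 3: move[0]->U => URUURD VALID
Fold 4: move[5]->U => URUURU VALID
Fold 5: move[4]->L => URUULU VALID

Answer: XXVVV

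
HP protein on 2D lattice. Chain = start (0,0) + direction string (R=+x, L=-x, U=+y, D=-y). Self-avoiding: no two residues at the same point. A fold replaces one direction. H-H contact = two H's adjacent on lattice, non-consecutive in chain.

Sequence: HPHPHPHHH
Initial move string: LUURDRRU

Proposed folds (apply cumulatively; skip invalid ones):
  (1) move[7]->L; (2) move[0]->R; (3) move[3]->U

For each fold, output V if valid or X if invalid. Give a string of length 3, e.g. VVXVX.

Initial: LUURDRRU -> [(0, 0), (-1, 0), (-1, 1), (-1, 2), (0, 2), (0, 1), (1, 1), (2, 1), (2, 2)]
Fold 1: move[7]->L => LUURDRRL INVALID (collision), skipped
Fold 2: move[0]->R => RUURDRRU VALID
Fold 3: move[3]->U => RUUUDRRU INVALID (collision), skipped

Answer: XVX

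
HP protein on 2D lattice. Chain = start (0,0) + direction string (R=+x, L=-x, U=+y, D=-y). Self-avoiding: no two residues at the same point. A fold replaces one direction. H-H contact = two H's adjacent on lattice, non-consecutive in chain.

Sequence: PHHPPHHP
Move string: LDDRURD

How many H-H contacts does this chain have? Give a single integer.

Answer: 1

Derivation:
Positions: [(0, 0), (-1, 0), (-1, -1), (-1, -2), (0, -2), (0, -1), (1, -1), (1, -2)]
H-H contact: residue 2 @(-1,-1) - residue 5 @(0, -1)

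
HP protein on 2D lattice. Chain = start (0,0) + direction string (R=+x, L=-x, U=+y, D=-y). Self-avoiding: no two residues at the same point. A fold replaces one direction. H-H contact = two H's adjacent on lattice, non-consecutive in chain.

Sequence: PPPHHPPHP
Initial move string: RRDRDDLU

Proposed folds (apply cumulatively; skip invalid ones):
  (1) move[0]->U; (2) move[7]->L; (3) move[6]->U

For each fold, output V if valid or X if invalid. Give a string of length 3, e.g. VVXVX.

Answer: VVX

Derivation:
Initial: RRDRDDLU -> [(0, 0), (1, 0), (2, 0), (2, -1), (3, -1), (3, -2), (3, -3), (2, -3), (2, -2)]
Fold 1: move[0]->U => URDRDDLU VALID
Fold 2: move[7]->L => URDRDDLL VALID
Fold 3: move[6]->U => URDRDDUL INVALID (collision), skipped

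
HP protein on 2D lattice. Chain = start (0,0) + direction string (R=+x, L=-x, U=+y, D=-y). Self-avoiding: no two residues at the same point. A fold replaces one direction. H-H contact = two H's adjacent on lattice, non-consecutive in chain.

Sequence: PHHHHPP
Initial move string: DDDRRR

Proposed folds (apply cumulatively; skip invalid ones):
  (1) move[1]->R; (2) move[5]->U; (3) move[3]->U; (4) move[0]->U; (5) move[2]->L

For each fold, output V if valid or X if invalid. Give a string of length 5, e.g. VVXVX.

Initial: DDDRRR -> [(0, 0), (0, -1), (0, -2), (0, -3), (1, -3), (2, -3), (3, -3)]
Fold 1: move[1]->R => DRDRRR VALID
Fold 2: move[5]->U => DRDRRU VALID
Fold 3: move[3]->U => DRDURU INVALID (collision), skipped
Fold 4: move[0]->U => URDRRU VALID
Fold 5: move[2]->L => URLRRU INVALID (collision), skipped

Answer: VVXVX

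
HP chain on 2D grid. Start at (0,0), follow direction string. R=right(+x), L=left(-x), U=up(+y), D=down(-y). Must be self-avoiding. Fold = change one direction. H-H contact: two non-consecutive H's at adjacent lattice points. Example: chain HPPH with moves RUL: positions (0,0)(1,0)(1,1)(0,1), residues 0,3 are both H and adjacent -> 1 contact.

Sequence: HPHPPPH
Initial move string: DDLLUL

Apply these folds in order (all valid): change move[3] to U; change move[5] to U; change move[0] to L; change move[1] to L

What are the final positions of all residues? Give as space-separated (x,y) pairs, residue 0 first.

Answer: (0,0) (-1,0) (-2,0) (-3,0) (-3,1) (-3,2) (-3,3)

Derivation:
Initial moves: DDLLUL
Fold: move[3]->U => DDLUUL (positions: [(0, 0), (0, -1), (0, -2), (-1, -2), (-1, -1), (-1, 0), (-2, 0)])
Fold: move[5]->U => DDLUUU (positions: [(0, 0), (0, -1), (0, -2), (-1, -2), (-1, -1), (-1, 0), (-1, 1)])
Fold: move[0]->L => LDLUUU (positions: [(0, 0), (-1, 0), (-1, -1), (-2, -1), (-2, 0), (-2, 1), (-2, 2)])
Fold: move[1]->L => LLLUUU (positions: [(0, 0), (-1, 0), (-2, 0), (-3, 0), (-3, 1), (-3, 2), (-3, 3)])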